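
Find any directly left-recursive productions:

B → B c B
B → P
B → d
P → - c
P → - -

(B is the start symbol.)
B → B c B: LEFT RECURSIVE (starts with B)
B → P: starts with P
B → d: starts with d
P → - c: starts with '-'
P → - -: starts with '-'

The grammar has direct left recursion on: B.

Answer: Yes, B is left-recursive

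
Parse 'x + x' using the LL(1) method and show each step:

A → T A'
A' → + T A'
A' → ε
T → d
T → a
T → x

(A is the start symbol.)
LL(1) parsing maintains a stack (initially the start symbol over $) and the input. At each step: if the stack top is a terminal, match it against the current input token; if it is a non-terminal N, replace it with the RHS of M[N, lookahead] (the unique production whose predict set contains the lookahead).

Stack is shown with the top on the left.

Stack     Input    Action
-------------------------
A $       x + x $  output A → T A'
T A' $    x + x $  output T → x
x A' $    x + x $  match 'x'
A' $      + x $    output A' → + T A'
+ T A' $  + x $    match '+'
T A' $    x $      output T → x
x A' $    x $      match 'x'
A' $      $        output A' → ε
$         $        accept

The string is accepted.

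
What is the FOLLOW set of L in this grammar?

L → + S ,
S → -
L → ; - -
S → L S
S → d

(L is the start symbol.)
{ $, '+', '-', ';', 'd' }

To compute FOLLOW(L), find every occurrence of L on a right-hand side N → α L β: add FIRST(β) \ {ε}, and if β is empty or nullable also add FOLLOW(N). Iterate to a fixed point.

L is the start symbol, so $ ∈ FOLLOW(L).
In S → L S: L is followed by S, add FIRST(S) \ {ε} = { '+', '-', ';', 'd' }

Taking the union: FOLLOW(L) = { $, '+', '-', ';', 'd' }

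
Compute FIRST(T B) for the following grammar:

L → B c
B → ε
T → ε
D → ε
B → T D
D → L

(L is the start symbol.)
{ 'c', ε }

FIRST sets of the non-terminals involved (from the grammar, by fixed-point iteration):
  FIRST(T) = { ε }
  FIRST(B) = { 'c', ε }

To compute FIRST(T B), process the symbols left to right:
Symbol T is a non-terminal. Add FIRST(T) \ {ε} = { }
T is nullable (ε ∈ FIRST(T)), continue to the next symbol.
Symbol B is a non-terminal. Add FIRST(B) \ {ε} = { 'c' }
B is nullable (ε ∈ FIRST(B)), continue to the next symbol.
All symbols are nullable, so ε is in the result.
FIRST(T B) = { 'c', ε }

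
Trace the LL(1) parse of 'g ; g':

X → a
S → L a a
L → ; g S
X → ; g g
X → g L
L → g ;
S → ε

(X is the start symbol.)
Stack is shown with the top on the left.

Stack    Input    Action
------------------------
X $      g ; g $  output X → g L
g L $    g ; g $  match 'g'
L $      ; g $    output L → ; g S
; g S $  ; g $    match ';'
g S $    g $      match 'g'
S $      $        output S → ε
$        $        accept

The string is accepted.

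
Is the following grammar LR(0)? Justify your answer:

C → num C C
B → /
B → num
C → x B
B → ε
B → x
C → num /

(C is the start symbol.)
No. Shift-reduce conflict between [B → .] and [B → . /]

A grammar is LR(0) if no state in the canonical LR(0) collection has:
  - both a shift item (dot before a terminal) and a complete item (shift-reduce conflict), or
  - two or more complete items (reduce-reduce conflict; the accept item [C' → C .] counts as a complete item here).

Augment with C' → C and build the canonical LR(0) collection (I0 = CLOSURE({[C' → . C]}), then GOTO on every symbol after a dot until no new states appear). It has 11 states:
  I0: { [C → . num /], [C → . num C C], [C → . x B], [C' → . C] }  — shift
  I1: { [C' → C .] }  — accept
  I2: { [C → . num /], [C → . num C C], [C → . x B], [C → num . /], [C → num . C C] }  — shift
  I3: { [B → . /], [B → . num], [B → . x], [B → .], [C → x . B] }  — shift, reduce
  I4: { [B → / .] }  — reduce
  I5: { [C → x B .] }  — reduce
  I6: { [B → num .] }  — reduce
  I7: { [B → x .] }  — reduce
  I8: { [C → num / .] }  — reduce
  I9: { [C → . num /], [C → . num C C], [C → . x B], [C → num C . C] }  — shift
  I10: { [C → num C C .] }  — reduce

Conflict in state I3:
  Shift-reduce conflict between [B → .] and [B → . /]
So the grammar is NOT LR(0).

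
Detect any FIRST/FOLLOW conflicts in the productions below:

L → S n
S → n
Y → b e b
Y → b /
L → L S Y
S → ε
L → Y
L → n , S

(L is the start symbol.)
Yes. S → n with FOLLOW(S) on { 'n' }

Nullable non-terminals: S.

S: nullable alternative(s) S → ε; FOLLOW(S) = { $, 'b', 'n' }
  S → n: FIRST \ {ε} = { 'n' } — overlaps FOLLOW(S) on { 'n' }: CONFLICT
  S → ε: FIRST \ {ε} = { } — this is the only nullable alternative, skip

L, Y have no nullable alternative, so no FIRST/FOLLOW check is needed there.

So the grammar has 1 FIRST/FOLLOW conflict (marked CONFLICT above).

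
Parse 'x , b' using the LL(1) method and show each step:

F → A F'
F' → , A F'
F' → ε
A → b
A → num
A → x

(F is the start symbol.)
LL(1) parsing maintains a stack (initially the start symbol over $) and the input. At each step: if the stack top is a terminal, match it against the current input token; if it is a non-terminal N, replace it with the RHS of M[N, lookahead] (the unique production whose predict set contains the lookahead).

Stack is shown with the top on the left.

Stack     Input    Action
-------------------------
F $       x , b $  output F → A F'
A F' $    x , b $  output A → x
x F' $    x , b $  match 'x'
F' $      , b $    output F' → , A F'
, A F' $  , b $    match ','
A F' $    b $      output A → b
b F' $    b $      match 'b'
F' $      $        output F' → ε
$         $        accept

The string is accepted.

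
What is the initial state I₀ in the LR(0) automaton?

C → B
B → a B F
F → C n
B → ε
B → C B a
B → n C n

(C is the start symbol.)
First, augment the grammar with C' → C
I₀ = CLOSURE({ [C' → . C] }):
  [C' → . C] has the dot before C: add [C → . B]
  [C → . B] has the dot before B: add [B → . a B F], [B → .], [B → . C B a], [B → . n C n]
No further items can be added.

I₀ = { [B → . C B a], [B → . a B F], [B → . n C n], [B → .], [C → . B], [C' → . C] }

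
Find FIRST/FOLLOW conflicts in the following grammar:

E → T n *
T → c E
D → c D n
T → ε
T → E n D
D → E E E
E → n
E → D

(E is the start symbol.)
Yes. T → E n D with FOLLOW(T) on { 'n' }

A FIRST/FOLLOW conflict occurs when a non-terminal N has a nullable alternative N → β (β ⇒* ε) and another alternative N → α with FIRST(α) ∩ FOLLOW(N) ≠ ∅: on such a lookahead the parser cannot decide between expanding α and letting N vanish via β.

Nullable non-terminals: T.
FIRST sets used below: FIRST(E) = { 'c', 'n' }

T: nullable alternative(s) T → ε; FOLLOW(T) = { 'n' }
  T → c E: FIRST \ {ε} = { 'c' } — disjoint from FOLLOW(T)
  T → ε: FIRST \ {ε} = { } — this is the only nullable alternative, skip
  T → E n D: FIRST \ {ε} = { 'c', 'n' } — overlaps FOLLOW(T) on { 'n' }: CONFLICT

D, E have no nullable alternative, so no FIRST/FOLLOW check is needed there.

So the grammar has 1 FIRST/FOLLOW conflict (marked CONFLICT above).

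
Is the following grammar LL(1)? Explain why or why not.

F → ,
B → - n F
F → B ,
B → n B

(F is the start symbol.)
Relevant sets:
  FIRST(B) = { '-', 'n' }

For F:
  PREDICT(F → ',') = { ',' }
  PREDICT(F → B ',') = { '-', 'n' }
For B:
  PREDICT(B → '-' n F) = { '-' }
  PREDICT(B → n B) = { 'n' }

All predict sets are disjoint. The grammar IS LL(1).

Answer: Yes, the grammar is LL(1).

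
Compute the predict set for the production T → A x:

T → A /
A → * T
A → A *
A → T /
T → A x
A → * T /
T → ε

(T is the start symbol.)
{ '*', '/' }

PREDICT(T → A x) = (FIRST(RHS) \ {ε}) ∪ (FOLLOW(T) if ε ∈ FIRST(RHS), i.e. RHS ⇒* ε)
FIRST(A) = { '*', '/' }
FIRST(A x) = { '*', '/' }
ε ∉ FIRST(A x), so FOLLOW(T) is not added.
PREDICT(T → A x) = { '*', '/' }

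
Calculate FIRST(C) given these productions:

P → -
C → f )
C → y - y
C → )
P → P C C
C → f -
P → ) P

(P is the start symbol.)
{ ')', 'f', 'y' }

To compute FIRST(C), examine every production with C on the left-hand side, reading each right-hand side left to right until a non-nullable symbol is reached.

From C → f ):
  - f is a terminal: add 'f' and stop
From C → y - y:
  - y is a terminal: add 'y' and stop
From C → ):
  - ')' is a terminal: add ')' and stop
From C → f -:
  - f is a terminal: add 'f' and stop

Collecting: FIRST(C) = { ')', 'f', 'y' }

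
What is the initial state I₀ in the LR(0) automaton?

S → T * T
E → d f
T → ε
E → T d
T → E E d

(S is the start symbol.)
{ [E → . T d], [E → . d f], [S → . T * T], [S' → . S], [T → . E E d], [T → .] }

First, augment the grammar with S' → S
I₀ = CLOSURE({ [S' → . S] }):
  [S' → . S] has the dot before S: add [S → . T * T]
  [S → . T * T] has the dot before T: add [T → .], [T → . E E d]
  [T → . E E d] has the dot before E: add [E → . d f], [E → . T d]
No further items can be added.

I₀ = { [E → . T d], [E → . d f], [S → . T * T], [S' → . S], [T → . E E d], [T → .] }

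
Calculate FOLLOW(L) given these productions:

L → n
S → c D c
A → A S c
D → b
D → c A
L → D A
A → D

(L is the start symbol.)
To compute FOLLOW(L), find every occurrence of L on a right-hand side N → α L β: add FIRST(β) \ {ε}, and if β is empty or nullable also add FOLLOW(N). Iterate to a fixed point.

L is the start symbol, so $ ∈ FOLLOW(L).
L does not occur on any right-hand side.

Taking the union: FOLLOW(L) = { $ }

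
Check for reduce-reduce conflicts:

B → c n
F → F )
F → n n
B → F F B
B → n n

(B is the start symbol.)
A reduce-reduce conflict occurs when an LR(0) state has two complete items [A → α .] and [B → β .] — both call for a reduction, and with no lookahead the parser cannot choose between them.

Augment with B' → B and build the canonical LR(0) collection (I0 = CLOSURE({[B' → . B]}), then GOTO on every symbol after a dot until no new states appear). It has 12 states:
  I0: { [B → . F F B], [B → . c n], [B → . n n], [B' → . B], [F → . F )], [F → . n n] }  — shift
  I1: { [B' → B .] }  — accept
  I2: { [B → F . F B], [F → . F )], [F → . n n], [F → F . )] }  — shift
  I3: { [B → c . n] }  — shift
  I4: { [B → n . n], [F → n . n] }  — shift
  I5: { [B → n n .], [F → n n .] }  — 2 reduces
  I6: { [B → c n .] }  — reduce
  I7: { [F → F ) .] }  — reduce
  I8: { [B → . F F B], [B → . c n], [B → . n n], [B → F F . B], [F → . F )], [F → . n n], [F → F . )] }  — shift
  I9: { [F → n . n] }  — shift
  I10: { [F → n n .] }  — reduce
  I11: { [B → F F B .] }  — reduce

I5 contains complete items [B → n n .], [F → n n .] — reduce-reduce conflict.

Answer: Yes — I5: [B → n n .] vs [F → n n .]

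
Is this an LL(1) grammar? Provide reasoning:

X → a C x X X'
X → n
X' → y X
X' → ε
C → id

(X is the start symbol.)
No. Predict set conflict for X': { 'y' }

A grammar is LL(1) if for each non-terminal N with multiple productions, the predict sets of those productions are pairwise disjoint, where PREDICT(N → α) = (FIRST(α) \ {ε}) ∪ (FOLLOW(N) if α ⇒* ε).

Relevant sets:
  FOLLOW(X') = { $, 'y' }

For X:
  PREDICT(X → a C x X X') = { 'a' }
  PREDICT(X → n) = { 'n' }
For X':
  PREDICT(X' → y X) = { 'y' }
  PREDICT(X' → ε) = { $, 'y' }
C has a single production, so nothing to check there.

Conflict found: Predict set conflict for X': { 'y' }
The grammar is NOT LL(1).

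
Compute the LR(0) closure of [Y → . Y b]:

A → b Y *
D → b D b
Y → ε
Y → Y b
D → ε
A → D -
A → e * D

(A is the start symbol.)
{ [Y → . Y b], [Y → .] }

Start with: [Y → . Y b]
  [Y → . Y b] has the dot before Y: add [Y → .]
No further items can be added.

CLOSURE = { [Y → . Y b], [Y → .] }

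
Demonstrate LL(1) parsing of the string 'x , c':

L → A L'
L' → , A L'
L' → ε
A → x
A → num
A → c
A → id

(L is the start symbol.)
LL(1) parsing maintains a stack (initially the start symbol over $) and the input. At each step: if the stack top is a terminal, match it against the current input token; if it is a non-terminal N, replace it with the RHS of M[N, lookahead] (the unique production whose predict set contains the lookahead).

Stack is shown with the top on the left.

Stack     Input    Action
-------------------------
L $       x , c $  output L → A L'
A L' $    x , c $  output A → x
x L' $    x , c $  match 'x'
L' $      , c $    output L' → , A L'
, A L' $  , c $    match ','
A L' $    c $      output A → c
c L' $    c $      match 'c'
L' $      $        output L' → ε
$         $        accept

The string is accepted.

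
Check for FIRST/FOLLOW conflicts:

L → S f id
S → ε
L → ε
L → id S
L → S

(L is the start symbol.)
Nullable non-terminals: L, S.
FIRST sets used below: FIRST(S) = { ε }

L: nullable alternative(s) L → ε, L → S; FOLLOW(L) = { $ }
  L → S f id: FIRST \ {ε} = { 'f' } — disjoint from FOLLOW(L)
  L → ε: FIRST \ {ε} = { } — disjoint from FOLLOW(L)
  L → id S: FIRST \ {ε} = { 'id' } — disjoint from FOLLOW(L)
  L → S: FIRST \ {ε} = { } — disjoint from FOLLOW(L)
S has a nullable alternative but only one production, so nothing to check.

No FIRST/FOLLOW conflicts found.

Answer: No FIRST/FOLLOW conflicts.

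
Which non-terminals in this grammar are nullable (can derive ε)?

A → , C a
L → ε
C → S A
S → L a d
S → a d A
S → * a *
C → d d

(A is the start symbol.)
A non-terminal is nullable if it can derive ε (the empty string): either it has an ε-production, or it has a production whose right-hand side consists entirely of nullable non-terminals.

ε-productions: L → ε
So L is immediately nullable.
No further non-terminal can be added: every production for the remaining non-terminals contains a terminal or a non-nullable non-terminal.
Nullable = { 'L' }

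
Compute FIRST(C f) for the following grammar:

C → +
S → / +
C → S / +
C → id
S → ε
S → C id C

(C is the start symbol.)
{ '+', '/', 'id' }

FIRST sets of the non-terminals involved (from the grammar, by fixed-point iteration):
  FIRST(C) = { '+', '/', 'id' }

To compute FIRST(C f), process the symbols left to right:
Symbol C is a non-terminal. Add FIRST(C) \ {ε} = { '+', '/', 'id' }
C is not nullable (ε ∉ FIRST(C)), so stop here.
FIRST(C f) = { '+', '/', 'id' }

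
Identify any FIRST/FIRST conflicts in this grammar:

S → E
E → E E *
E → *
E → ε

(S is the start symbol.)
FIRST sets of the non-terminals at (or reachable through a nullable prefix from) the front of some alternative:
  FIRST(E) = { '*', ε }

Productions for E:
  E → E E *: FIRST = { '*' }
  E → *: FIRST = { '*' }
  E → ε: FIRST = { ε }
S has only one production, so no FIRST/FIRST conflict is possible there.

Conflict for E: E → E E * and E → *
  Overlap: { '*' }

Answer: Yes. E → E E '*' / E → '*' on { '*' }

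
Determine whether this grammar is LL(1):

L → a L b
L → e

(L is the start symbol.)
A grammar is LL(1) if for each non-terminal N with multiple productions, the predict sets of those productions are pairwise disjoint, where PREDICT(N → α) = (FIRST(α) \ {ε}) ∪ (FOLLOW(N) if α ⇒* ε).

For L:
  PREDICT(L → a L b) = { 'a' }
  PREDICT(L → e) = { 'e' }

All predict sets are disjoint. The grammar IS LL(1).

Answer: Yes, the grammar is LL(1).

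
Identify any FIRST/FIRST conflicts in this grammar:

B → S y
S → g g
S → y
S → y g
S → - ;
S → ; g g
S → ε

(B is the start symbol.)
Yes. S → y / S → y g on { 'y' }

A FIRST/FIRST conflict occurs when two productions N → α and N → β for the same non-terminal have FIRST(α) ∩ FIRST(β) ≠ ∅ (with ε ∈ FIRST of a nullable right-hand side, so two nullable alternatives also conflict).

Productions for S:
  S → g g: FIRST = { 'g' }
  S → y: FIRST = { 'y' }
  S → y g: FIRST = { 'y' }
  S → - ;: FIRST = { '-' }
  S → ; g g: FIRST = { ';' }
  S → ε: FIRST = { ε }
B has only one production, so no FIRST/FIRST conflict is possible there.

Conflict for S: S → y and S → y g
  Overlap: { 'y' }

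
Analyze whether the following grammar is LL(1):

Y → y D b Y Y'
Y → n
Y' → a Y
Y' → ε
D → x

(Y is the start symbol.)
Relevant sets:
  FOLLOW(Y') = { $, 'a' }

For Y:
  PREDICT(Y → y D b Y Y') = { 'y' }
  PREDICT(Y → n) = { 'n' }
For Y':
  PREDICT(Y' → a Y) = { 'a' }
  PREDICT(Y' → ε) = { $, 'a' }
D has a single production, so nothing to check there.

Conflict found: Predict set conflict for Y': { 'a' }
The grammar is NOT LL(1).

Answer: No. Predict set conflict for Y': { 'a' }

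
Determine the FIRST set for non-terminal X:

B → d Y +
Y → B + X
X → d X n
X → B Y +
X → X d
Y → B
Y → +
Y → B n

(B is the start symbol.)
To compute FIRST(X), examine every production with X on the left-hand side, reading each right-hand side left to right until a non-nullable symbol is reached.

FIRST sets of the other non-terminals involved (by the same procedure, iterated to a fixed point):
  FIRST(B) = { 'd' }

From X → d X n:
  - d is a terminal: add 'd' and stop
From X → B Y +:
  - B is a non-terminal: add FIRST(B) \ {ε} = { 'd' }
    B is not nullable, so stop
From X → X d:
  - X is the symbol being defined: contributes nothing new
    X is not nullable, so stop

Collecting: FIRST(X) = { 'd' }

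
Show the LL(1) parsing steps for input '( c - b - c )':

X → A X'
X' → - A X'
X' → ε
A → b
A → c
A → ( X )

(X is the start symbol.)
LL(1) parsing maintains a stack (initially the start symbol over $) and the input. At each step: if the stack top is a terminal, match it against the current input token; if it is a non-terminal N, replace it with the RHS of M[N, lookahead] (the unique production whose predict set contains the lookahead).

Stack is shown with the top on the left.

Stack          Input            Action
--------------------------------------
X $            ( c - b - c ) $  output X → A X'
A X' $         ( c - b - c ) $  output A → ( X )
( X ) X' $     ( c - b - c ) $  match '('
X ) X' $       c - b - c ) $    output X → A X'
A X' ) X' $    c - b - c ) $    output A → c
c X' ) X' $    c - b - c ) $    match 'c'
X' ) X' $      - b - c ) $      output X' → - A X'
- A X' ) X' $  - b - c ) $      match '-'
A X' ) X' $    b - c ) $        output A → b
b X' ) X' $    b - c ) $        match 'b'
X' ) X' $      - c ) $          output X' → - A X'
- A X' ) X' $  - c ) $          match '-'
A X' ) X' $    c ) $            output A → c
c X' ) X' $    c ) $            match 'c'
X' ) X' $      ) $              output X' → ε
) X' $         ) $              match ')'
X' $           $                output X' → ε
$              $                accept

The string is accepted.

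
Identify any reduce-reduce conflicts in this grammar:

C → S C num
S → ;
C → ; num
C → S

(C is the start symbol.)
Augment with C' → C and build the canonical LR(0) collection (I0 = CLOSURE({[C' → . C]}), then GOTO on every symbol after a dot until no new states appear). It has 7 states:
  I0: { [C → . ; num], [C → . S C num], [C → . S], [C' → . C], [S → . ;] }  — shift
  I1: { [C → ; . num], [S → ; .] }  — shift, reduce
  I2: { [C' → C .] }  — accept
  I3: { [C → . ; num], [C → . S C num], [C → . S], [C → S . C num], [C → S .], [S → . ;] }  — shift, reduce
  I4: { [C → S C . num] }  — shift
  I5: { [C → S C num .] }  — reduce
  I6: { [C → ; num .] }  — reduce

No state contains more than one complete item.

Answer: No reduce-reduce conflicts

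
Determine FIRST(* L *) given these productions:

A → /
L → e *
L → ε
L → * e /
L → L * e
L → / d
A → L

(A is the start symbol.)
{ '*' }

To compute FIRST(* L *), process the symbols left to right:
Symbol * is a terminal. Add '*' and stop.
FIRST(* L *) = { '*' }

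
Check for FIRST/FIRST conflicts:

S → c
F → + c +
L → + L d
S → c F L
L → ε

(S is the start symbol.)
Yes. S → c / S → c F L on { 'c' }

A FIRST/FIRST conflict occurs when two productions N → α and N → β for the same non-terminal have FIRST(α) ∩ FIRST(β) ≠ ∅ (with ε ∈ FIRST of a nullable right-hand side, so two nullable alternatives also conflict).

Productions for S:
  S → c: FIRST = { 'c' }
  S → c F L: FIRST = { 'c' }
Productions for L:
  L → + L d: FIRST = { '+' }
  L → ε: FIRST = { ε }
F has only one production, so no FIRST/FIRST conflict is possible there.

Conflict for S: S → c and S → c F L
  Overlap: { 'c' }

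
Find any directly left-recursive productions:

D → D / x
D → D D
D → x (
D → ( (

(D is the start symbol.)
Yes, D is left-recursive

D → D / x: LEFT RECURSIVE (starts with D)
D → D D: LEFT RECURSIVE (starts with D)
D → x (: starts with x
D → ( (: starts with '('

The grammar has direct left recursion on: D.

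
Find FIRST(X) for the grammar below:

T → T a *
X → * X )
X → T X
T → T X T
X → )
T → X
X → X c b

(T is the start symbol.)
To compute FIRST(X), examine every production with X on the left-hand side, reading each right-hand side left to right until a non-nullable symbol is reached.

FIRST sets of the other non-terminals involved (by the same procedure, iterated to a fixed point):
  FIRST(T) = { ')', '*' }

From X → * X ):
  - '*' is a terminal: add '*' and stop
From X → T X:
  - T is a non-terminal: add FIRST(T) \ {ε} = { ')', '*' }
    T is not nullable, so stop
From X → ):
  - ')' is a terminal: add ')' and stop
From X → X c b:
  - X is the symbol being defined: contributes nothing new
    X is not nullable, so stop

Collecting: FIRST(X) = { ')', '*' }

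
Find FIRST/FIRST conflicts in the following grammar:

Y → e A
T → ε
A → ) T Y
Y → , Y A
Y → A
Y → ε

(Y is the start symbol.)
No FIRST/FIRST conflicts.

A FIRST/FIRST conflict occurs when two productions N → α and N → β for the same non-terminal have FIRST(α) ∩ FIRST(β) ≠ ∅ (with ε ∈ FIRST of a nullable right-hand side, so two nullable alternatives also conflict).

FIRST sets of the non-terminals at (or reachable through a nullable prefix from) the front of some alternative:
  FIRST(A) = { ')' }

Productions for Y:
  Y → e A: FIRST = { 'e' }
  Y → , Y A: FIRST = { ',' }
  Y → A: FIRST = { ')' }
  Y → ε: FIRST = { ε }
T, A have only one production, so no FIRST/FIRST conflict is possible there.

All alternatives of each non-terminal have pairwise disjoint FIRST sets.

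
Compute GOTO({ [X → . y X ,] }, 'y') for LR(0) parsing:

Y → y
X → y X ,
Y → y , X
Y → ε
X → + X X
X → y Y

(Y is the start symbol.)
{ [X → . + X X], [X → . y X ,], [X → . y Y], [X → y . X ,] }

GOTO(I, 'y') = CLOSURE({ [A → αX.β] : [A → α.Xβ] ∈ I, X = 'y' })

Items with dot before 'y', with the dot advanced:
  [X → . y X ,] → [X → y . X ,]
Closure of the advanced items:
  [X → y . X ,] has the dot before X: add [X → . y X ,], [X → . + X X], [X → . y Y]

GOTO = { [X → . + X X], [X → . y X ,], [X → . y Y], [X → y . X ,] }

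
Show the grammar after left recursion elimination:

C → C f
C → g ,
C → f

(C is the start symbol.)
C is directly left-recursive. The standard transformation for
  A → A α₁ | ... | A α_m | β₁ | ... | β_n
is
  A  → β₁ A' | ... | β_n A'
  A' → α₁ A' | ... | α_m A' | ε

C → g , becomes C → g , C'
C → f becomes C → f C'
C → C f becomes C' → f C'
Add C' → ε

Resulting grammar:
C → g , C'
C → f C'
C' → f C'
C' → ε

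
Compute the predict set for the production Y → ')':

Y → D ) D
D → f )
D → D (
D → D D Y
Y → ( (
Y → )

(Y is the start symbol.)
{ ')' }

PREDICT(Y → ')') = (FIRST(RHS) \ {ε}) ∪ (FOLLOW(Y) if ε ∈ FIRST(RHS), i.e. RHS ⇒* ε)
FIRST(')') = { ')' }
ε ∉ FIRST(')'), so FOLLOW(Y) is not added.
PREDICT(Y → ')') = { ')' }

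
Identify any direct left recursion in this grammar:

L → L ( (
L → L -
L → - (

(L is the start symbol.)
Yes, L is left-recursive

L → L ( (: LEFT RECURSIVE (starts with L)
L → L -: LEFT RECURSIVE (starts with L)
L → - (: starts with '-'

The grammar has direct left recursion on: L.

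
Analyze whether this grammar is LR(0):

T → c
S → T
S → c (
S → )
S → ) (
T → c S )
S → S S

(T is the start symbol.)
A grammar is LR(0) if no state in the canonical LR(0) collection has:
  - both a shift item (dot before a terminal) and a complete item (shift-reduce conflict), or
  - two or more complete items (reduce-reduce conflict; the accept item [T' → T .] counts as a complete item here).

Augment with T' → T and build the canonical LR(0) collection (I0 = CLOSURE({[T' → . T]}), then GOTO on every symbol after a dot until no new states appear). It has 11 states:
  I0: { [T → . c S )], [T → . c], [T' → . T] }  — shift
  I1: { [T' → T .] }  — accept
  I2: { [S → . ) (], [S → . )], [S → . S S], [S → . T], [S → . c (], [T → . c S )], [T → . c], [T → c . S )], [T → c .] }  — shift, reduce
  I3: { [S → ) . (], [S → ) .] }  — shift, reduce
  I4: { [S → . ) (], [S → . )], [S → . S S], [S → . T], [S → . c (], [S → S . S], [T → . c S )], [T → . c], [T → c S . )] }  — shift
  I5: { [S → T .] }  — reduce
  I6: { [S → . ) (], [S → . )], [S → . S S], [S → . T], [S → . c (], [S → c . (], [T → . c S )], [T → . c], [T → c . S )], [T → c .] }  — shift, reduce
  I7: { [S → c ( .] }  — reduce
  I8: { [S → ) . (], [S → ) .], [T → c S ) .] }  — shift, 2 reduces
  I9: { [S → . ) (], [S → . )], [S → . S S], [S → . T], [S → . c (], [S → S . S], [S → S S .], [T → . c S )], [T → . c] }  — shift, reduce
  I10: { [S → ) ( .] }  — reduce

Conflict in state I2:
  Shift-reduce conflict between [T → c .] and [S → . )]
So the grammar is NOT LR(0).

Answer: No. Shift-reduce conflict between [T → c .] and [S → . )]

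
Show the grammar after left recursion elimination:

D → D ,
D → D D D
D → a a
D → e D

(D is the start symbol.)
D is directly left-recursive. The standard transformation for
  A → A α₁ | ... | A α_m | β₁ | ... | β_n
is
  A  → β₁ A' | ... | β_n A'
  A' → α₁ A' | ... | α_m A' | ε

D → a a becomes D → a a D'
D → e D becomes D → e D D'
D → D , becomes D' → , D'
D → D D D becomes D' → D D D'
Add D' → ε

Resulting grammar:
D → a a D'
D → e D D'
D' → , D'
D' → D D D'
D' → ε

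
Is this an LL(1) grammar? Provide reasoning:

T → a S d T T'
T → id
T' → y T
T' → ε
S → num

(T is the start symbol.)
No. Predict set conflict for T': { 'y' }

Relevant sets:
  FOLLOW(T') = { $, 'y' }

For T:
  PREDICT(T → a S d T T') = { 'a' }
  PREDICT(T → id) = { 'id' }
For T':
  PREDICT(T' → y T) = { 'y' }
  PREDICT(T' → ε) = { $, 'y' }
S has a single production, so nothing to check there.

Conflict found: Predict set conflict for T': { 'y' }
The grammar is NOT LL(1).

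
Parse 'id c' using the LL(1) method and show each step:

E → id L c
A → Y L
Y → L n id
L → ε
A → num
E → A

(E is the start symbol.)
LL(1) parsing maintains a stack (initially the start symbol over $) and the input. At each step: if the stack top is a terminal, match it against the current input token; if it is a non-terminal N, replace it with the RHS of M[N, lookahead] (the unique production whose predict set contains the lookahead).

Stack is shown with the top on the left.

Stack     Input   Action
------------------------
E $       id c $  output E → id L c
id L c $  id c $  match 'id'
L c $     c $     output L → ε
c $       c $     match 'c'
$         $       accept

The string is accepted.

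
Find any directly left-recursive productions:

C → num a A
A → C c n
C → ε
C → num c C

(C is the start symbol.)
No direct left recursion

C → num a A: starts with num
A → C c n: starts with C
C → ε: starts with ε
C → num c C: starts with num

No direct left recursion found.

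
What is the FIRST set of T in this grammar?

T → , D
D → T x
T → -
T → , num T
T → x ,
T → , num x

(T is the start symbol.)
{ ',', '-', 'x' }

To compute FIRST(T), examine every production with T on the left-hand side, reading each right-hand side left to right until a non-nullable symbol is reached.

From T → , D:
  - ',' is a terminal: add ',' and stop
From T → -:
  - '-' is a terminal: add '-' and stop
From T → , num T:
  - ',' is a terminal: add ',' and stop
From T → x ,:
  - x is a terminal: add 'x' and stop
From T → , num x:
  - ',' is a terminal: add ',' and stop

Collecting: FIRST(T) = { ',', '-', 'x' }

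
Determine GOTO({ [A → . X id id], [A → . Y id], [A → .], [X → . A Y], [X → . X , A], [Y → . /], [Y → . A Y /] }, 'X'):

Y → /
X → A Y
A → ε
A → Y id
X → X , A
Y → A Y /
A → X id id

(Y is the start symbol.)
{ [A → X . id id], [X → X . , A] }

GOTO(I, 'X') = CLOSURE({ [A → αX.β] : [A → α.Xβ] ∈ I, X = 'X' })

Items with dot before 'X', with the dot advanced:
  [A → . X id id] → [A → X . id id]
  [X → . X , A] → [X → X . , A]
Closure adds nothing (no advanced item has the dot before a non-terminal).

GOTO = { [A → X . id id], [X → X . , A] }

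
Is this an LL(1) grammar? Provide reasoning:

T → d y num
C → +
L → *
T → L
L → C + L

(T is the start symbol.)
A grammar is LL(1) if for each non-terminal N with multiple productions, the predict sets of those productions are pairwise disjoint, where PREDICT(N → α) = (FIRST(α) \ {ε}) ∪ (FOLLOW(N) if α ⇒* ε).

Relevant sets:
  FIRST(L) = { '*', '+' }
  FIRST(C) = { '+' }

For T:
  PREDICT(T → d y num) = { 'd' }
  PREDICT(T → L) = { '*', '+' }
For L:
  PREDICT(L → '*') = { '*' }
  PREDICT(L → C '+' L) = { '+' }
C has a single production, so nothing to check there.

All predict sets are disjoint. The grammar IS LL(1).

Answer: Yes, the grammar is LL(1).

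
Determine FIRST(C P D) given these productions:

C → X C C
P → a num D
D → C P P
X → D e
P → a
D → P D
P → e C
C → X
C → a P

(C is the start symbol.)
{ 'a', 'e' }

FIRST sets of the non-terminals involved (from the grammar, by fixed-point iteration):
  FIRST(C) = { 'a', 'e' }

To compute FIRST(C P D), process the symbols left to right:
Symbol C is a non-terminal. Add FIRST(C) \ {ε} = { 'a', 'e' }
C is not nullable (ε ∉ FIRST(C)), so stop here.
FIRST(C P D) = { 'a', 'e' }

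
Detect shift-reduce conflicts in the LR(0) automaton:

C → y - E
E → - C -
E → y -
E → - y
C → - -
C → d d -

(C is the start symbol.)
Yes — I11: [E → - y .] vs [C → y . - E]

Augment with C' → C and build the canonical LR(0) collection (I0 = CLOSURE({[C' → . C]}), then GOTO on every symbol after a dot until no new states appear). It has 16 states:
  I0: { [C → . - -], [C → . d d -], [C → . y - E], [C' → . C] }  — shift
  I1: { [C → - . -] }  — shift
  I2: { [C' → C .] }  — accept
  I3: { [C → d . d -] }  — shift
  I4: { [C → y . - E] }  — shift
  I5: { [C → y - . E], [E → . - C -], [E → . - y], [E → . y -] }  — shift
  I6: { [C → . - -], [C → . d d -], [C → . y - E], [E → - . C -], [E → - . y] }  — shift
  I7: { [C → y - E .] }  — reduce
  I8: { [E → y . -] }  — shift
  I9: { [E → y - .] }  — reduce
  I10: { [E → - C . -] }  — shift
  I11: { [C → y . - E], [E → - y .] }  — shift, reduce
  I12: { [E → - C - .] }  — reduce
  I13: { [C → d d . -] }  — shift
  I14: { [C → d d - .] }  — reduce
  I15: { [C → - - .] }  — reduce

I11 contains reduce item [E → - y .] and shift item [C → y . - E] — shift-reduce conflict.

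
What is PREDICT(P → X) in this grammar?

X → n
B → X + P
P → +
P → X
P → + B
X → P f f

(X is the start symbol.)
PREDICT(P → X) = (FIRST(RHS) \ {ε}) ∪ (FOLLOW(P) if ε ∈ FIRST(RHS), i.e. RHS ⇒* ε)
FIRST(X) = { '+', 'n' }
FIRST(X) = { '+', 'n' }
ε ∉ FIRST(X), so FOLLOW(P) is not added.
PREDICT(P → X) = { '+', 'n' }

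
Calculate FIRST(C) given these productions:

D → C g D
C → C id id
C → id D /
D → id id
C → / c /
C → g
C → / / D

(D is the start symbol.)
To compute FIRST(C), examine every production with C on the left-hand side, reading each right-hand side left to right until a non-nullable symbol is reached.

From C → C id id:
  - C is the symbol being defined: contributes nothing new
    C is not nullable, so stop
From C → id D /:
  - id is a terminal: add 'id' and stop
From C → / c /:
  - '/' is a terminal: add '/' and stop
From C → g:
  - g is a terminal: add 'g' and stop
From C → / / D:
  - '/' is a terminal: add '/' and stop

Collecting: FIRST(C) = { '/', 'g', 'id' }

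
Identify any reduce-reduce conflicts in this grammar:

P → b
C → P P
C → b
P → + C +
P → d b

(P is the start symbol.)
Yes — I8: [C → b .] vs [P → b .]

Augment with P' → P and build the canonical LR(0) collection (I0 = CLOSURE({[P' → . P]}), then GOTO on every symbol after a dot until no new states appear). It has 11 states:
  I0: { [P → . + C +], [P → . b], [P → . d b], [P' → . P] }  — shift
  I1: { [C → . P P], [C → . b], [P → + . C +], [P → . + C +], [P → . b], [P → . d b] }  — shift
  I2: { [P' → P .] }  — accept
  I3: { [P → b .] }  — reduce
  I4: { [P → d . b] }  — shift
  I5: { [P → d b .] }  — reduce
  I6: { [P → + C . +] }  — shift
  I7: { [C → P . P], [P → . + C +], [P → . b], [P → . d b] }  — shift
  I8: { [C → b .], [P → b .] }  — 2 reduces
  I9: { [C → P P .] }  — reduce
  I10: { [P → + C + .] }  — reduce

I8 contains complete items [C → b .], [P → b .] — reduce-reduce conflict.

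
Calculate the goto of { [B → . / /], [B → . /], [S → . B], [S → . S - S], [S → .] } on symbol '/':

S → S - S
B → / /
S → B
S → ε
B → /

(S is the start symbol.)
{ [B → / . /], [B → / .] }

GOTO(I, '/') = CLOSURE({ [A → αX.β] : [A → α.Xβ] ∈ I, X = '/' })

Items with dot before '/', with the dot advanced:
  [B → . /] → [B → / .]
  [B → . / /] → [B → / . /]
Closure adds nothing (no advanced item has the dot before a non-terminal).

GOTO = { [B → / . /], [B → / .] }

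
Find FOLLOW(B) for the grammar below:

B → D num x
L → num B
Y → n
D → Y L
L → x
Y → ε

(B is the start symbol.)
To compute FOLLOW(B), find every occurrence of B on a right-hand side N → α B β: add FIRST(β) \ {ε}, and if β is empty or nullable also add FOLLOW(N). Iterate to a fixed point.

B is the start symbol, so $ ∈ FOLLOW(B).
In L → num B: B is at the end, add FOLLOW(L)

The FOLLOW sets referred to above (computed the same way, to a fixed point):
  FOLLOW(L) = { 'num' }

Taking the union: FOLLOW(B) = { $, 'num' }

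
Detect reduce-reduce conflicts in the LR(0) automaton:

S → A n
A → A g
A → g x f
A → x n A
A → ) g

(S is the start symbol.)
No reduce-reduce conflicts

A reduce-reduce conflict occurs when an LR(0) state has two complete items [A → α .] and [B → β .] — both call for a reduction, and with no lookahead the parser cannot choose between them.

Augment with S' → S and build the canonical LR(0) collection (I0 = CLOSURE({[S' → . S]}), then GOTO on every symbol after a dot until no new states appear). It has 13 states:
  I0: { [A → . ) g], [A → . A g], [A → . g x f], [A → . x n A], [S → . A n], [S' → . S] }  — shift
  I1: { [A → ) . g] }  — shift
  I2: { [A → A . g], [S → A . n] }  — shift
  I3: { [S' → S .] }  — accept
  I4: { [A → g . x f] }  — shift
  I5: { [A → x . n A] }  — shift
  I6: { [A → . ) g], [A → . A g], [A → . g x f], [A → . x n A], [A → x n . A] }  — shift
  I7: { [A → A . g], [A → x n A .] }  — shift, reduce
  I8: { [A → A g .] }  — reduce
  I9: { [A → g x . f] }  — shift
  I10: { [A → g x f .] }  — reduce
  I11: { [S → A n .] }  — reduce
  I12: { [A → ) g .] }  — reduce

No state contains more than one complete item.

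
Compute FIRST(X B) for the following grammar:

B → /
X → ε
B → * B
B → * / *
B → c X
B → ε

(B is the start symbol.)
{ '*', '/', 'c', ε }

FIRST sets of the non-terminals involved (from the grammar, by fixed-point iteration):
  FIRST(X) = { ε }
  FIRST(B) = { '*', '/', 'c', ε }

To compute FIRST(X B), process the symbols left to right:
Symbol X is a non-terminal. Add FIRST(X) \ {ε} = { }
X is nullable (ε ∈ FIRST(X)), continue to the next symbol.
Symbol B is a non-terminal. Add FIRST(B) \ {ε} = { '*', '/', 'c' }
B is nullable (ε ∈ FIRST(B)), continue to the next symbol.
All symbols are nullable, so ε is in the result.
FIRST(X B) = { '*', '/', 'c', ε }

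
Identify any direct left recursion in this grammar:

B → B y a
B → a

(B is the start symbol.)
B → B y a: LEFT RECURSIVE (starts with B)
B → a: starts with a

The grammar has direct left recursion on: B.

Answer: Yes, B is left-recursive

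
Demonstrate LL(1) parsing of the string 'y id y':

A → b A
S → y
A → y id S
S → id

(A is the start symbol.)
LL(1) parsing maintains a stack (initially the start symbol over $) and the input. At each step: if the stack top is a terminal, match it against the current input token; if it is a non-terminal N, replace it with the RHS of M[N, lookahead] (the unique production whose predict set contains the lookahead).

Stack is shown with the top on the left.

Stack     Input     Action
--------------------------
A $       y id y $  output A → y id S
y id S $  y id y $  match 'y'
id S $    id y $    match 'id'
S $       y $       output S → y
y $       y $       match 'y'
$         $         accept

The string is accepted.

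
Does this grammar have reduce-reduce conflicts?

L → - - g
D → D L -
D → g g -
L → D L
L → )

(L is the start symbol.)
No reduce-reduce conflicts

Augment with L' → L and build the canonical LR(0) collection (I0 = CLOSURE({[L' → . L]}), then GOTO on every symbol after a dot until no new states appear). It has 12 states:
  I0: { [D → . D L -], [D → . g g -], [L → . )], [L → . - - g], [L → . D L], [L' → . L] }  — shift
  I1: { [L → ) .] }  — reduce
  I2: { [L → - . - g] }  — shift
  I3: { [D → . D L -], [D → . g g -], [D → D . L -], [L → . )], [L → . - - g], [L → . D L], [L → D . L] }  — shift
  I4: { [L' → L .] }  — accept
  I5: { [D → g . g -] }  — shift
  I6: { [D → g g . -] }  — shift
  I7: { [D → g g - .] }  — reduce
  I8: { [D → D L . -], [L → D L .] }  — shift, reduce
  I9: { [D → D L - .] }  — reduce
  I10: { [L → - - . g] }  — shift
  I11: { [L → - - g .] }  — reduce

No state contains more than one complete item.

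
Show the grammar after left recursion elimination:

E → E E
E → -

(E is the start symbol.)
E is directly left-recursive. The standard transformation for
  A → A α₁ | ... | A α_m | β₁ | ... | β_n
is
  A  → β₁ A' | ... | β_n A'
  A' → α₁ A' | ... | α_m A' | ε

E → - becomes E → - E'
E → E E becomes E' → E E'
Add E' → ε

Resulting grammar:
E → - E'
E' → E E'
E' → ε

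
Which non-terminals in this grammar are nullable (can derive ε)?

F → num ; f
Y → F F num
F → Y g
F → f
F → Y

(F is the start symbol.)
None

A non-terminal is nullable if it can derive ε (the empty string): either it has an ε-production, or it has a production whose right-hand side consists entirely of nullable non-terminals.

There are no ε-productions, so no non-terminal can derive ε.
No non-terminals are nullable.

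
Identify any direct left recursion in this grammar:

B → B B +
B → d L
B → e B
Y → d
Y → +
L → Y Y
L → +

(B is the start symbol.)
B → B B +: LEFT RECURSIVE (starts with B)
B → d L: starts with d
B → e B: starts with e
Y → d: starts with d
Y → +: starts with '+'
L → Y Y: starts with Y
L → +: starts with '+'

The grammar has direct left recursion on: B.

Answer: Yes, B is left-recursive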